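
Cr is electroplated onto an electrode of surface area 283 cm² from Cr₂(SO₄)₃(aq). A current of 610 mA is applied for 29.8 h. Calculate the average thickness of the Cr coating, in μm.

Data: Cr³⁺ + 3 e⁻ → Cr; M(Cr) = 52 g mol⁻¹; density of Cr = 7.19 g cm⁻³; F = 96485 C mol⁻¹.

Q = I·t = 0.6100 × 107280 = 65440 C; n(e⁻) = 0.6782 mol.
n(Cr) = n(e⁻)/3 = 0.2261 mol, so m = 0.2261 × 52 = 11.76 g.
Volume = m/ρ = 11.76 / 7.19 = 1.635 cm³.
Thickness = V/A = 1.635 / 283 = 0.00578 cm = 57.8 μm.

57.8 μm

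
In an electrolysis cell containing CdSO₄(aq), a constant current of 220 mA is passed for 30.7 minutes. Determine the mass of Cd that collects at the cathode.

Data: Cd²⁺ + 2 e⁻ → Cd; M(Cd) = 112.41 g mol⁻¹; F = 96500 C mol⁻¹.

Q = I·t = 0.2200 A × 1842.0 s = 405.2 C.
n(e⁻) = Q/F = 405.2 / 96500 = 0.004199 mol.
Cd²⁺ + 2 e⁻ → Cd, so n(Cd) = n(e⁻)/2 = 0.002100 mol.
m = n·M = 0.002100 × 112.41 = 0.236 g.

0.236 g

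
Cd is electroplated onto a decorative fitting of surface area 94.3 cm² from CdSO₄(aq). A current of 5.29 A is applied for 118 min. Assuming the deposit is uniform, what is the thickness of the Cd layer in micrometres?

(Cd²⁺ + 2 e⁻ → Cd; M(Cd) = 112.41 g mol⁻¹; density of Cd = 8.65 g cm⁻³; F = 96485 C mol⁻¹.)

Q = I·t = 5.290 × 7080.0 = 37450 C; n(e⁻) = 0.3882 mol.
n(Cd) = n(e⁻)/2 = 0.1941 mol, so m = 0.1941 × 112.41 = 21.82 g.
Volume = m/ρ = 21.82 / 8.65 = 2.522 cm³.
Thickness = V/A = 2.522 / 94.3 = 0.0267 cm = 267 μm.

267 μm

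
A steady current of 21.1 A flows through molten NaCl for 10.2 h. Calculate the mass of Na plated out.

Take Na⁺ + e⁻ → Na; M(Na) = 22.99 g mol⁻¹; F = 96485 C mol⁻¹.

Q = I·t = 21.10 A × 36720 s = 774800 C.
n(e⁻) = Q/F = 774800 / 96485 = 8.030 mol.
Na⁺ + e⁻ → Na, so n(Na) = n(e⁻)/1 = 8.030 mol.
m = n·M = 8.030 × 22.99 = 185 g.

185 g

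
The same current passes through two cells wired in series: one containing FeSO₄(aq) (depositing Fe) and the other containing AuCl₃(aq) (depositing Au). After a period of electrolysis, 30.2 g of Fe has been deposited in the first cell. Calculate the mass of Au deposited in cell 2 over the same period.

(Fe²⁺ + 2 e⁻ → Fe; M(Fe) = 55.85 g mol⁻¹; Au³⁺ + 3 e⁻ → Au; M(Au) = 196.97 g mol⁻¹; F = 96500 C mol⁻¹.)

71.0 g

n(Fe) = 30.2 / 55.85 = 0.5407 mol.
Since Fe²⁺ + 2 e⁻ → Fe, n(e⁻) passed = 2 × 0.5407 = 1.081 mol.
Cells in series carry the same charge, so the same 1.081 mol of electrons passes through cell 2.
Au³⁺ + 3 e⁻ → Au, so n(Au) = 1.081 / 3 = 0.3605 mol.
m(Au) = 0.3605 × 196.97 = 71.0 g.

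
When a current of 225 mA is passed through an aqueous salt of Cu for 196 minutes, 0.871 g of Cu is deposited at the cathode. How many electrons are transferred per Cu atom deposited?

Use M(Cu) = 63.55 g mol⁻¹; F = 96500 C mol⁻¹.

Q = I·t = 0.2250 A × 11760 s = 2646 C, so n(e⁻) = 2646/96500 = 0.02742 mol.
n(Cu) deposited = 0.871 / 63.55 = 0.01371 mol.
Electrons per atom = n(e⁻)/n(Cu) = 0.02742 / 0.01371 = 2.00 ≈ 2, so the ion is Cu²⁺.

2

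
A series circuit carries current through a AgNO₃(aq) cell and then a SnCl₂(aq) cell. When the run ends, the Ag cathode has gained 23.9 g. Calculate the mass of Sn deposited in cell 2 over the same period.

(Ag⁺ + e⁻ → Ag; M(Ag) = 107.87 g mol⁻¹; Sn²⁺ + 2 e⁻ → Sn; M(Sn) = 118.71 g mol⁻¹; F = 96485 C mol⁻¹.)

n(Ag) = 23.9 / 107.87 = 0.2216 mol.
Since Ag⁺ + e⁻ → Ag, n(e⁻) passed = 1 × 0.2216 = 0.2216 mol.
Cells in series carry the same charge, so the same 0.2216 mol of electrons passes through cell 2.
Sn²⁺ + 2 e⁻ → Sn, so n(Sn) = 0.2216 / 2 = 0.1108 mol.
m(Sn) = 0.1108 × 118.71 = 13.2 g.

13.2 g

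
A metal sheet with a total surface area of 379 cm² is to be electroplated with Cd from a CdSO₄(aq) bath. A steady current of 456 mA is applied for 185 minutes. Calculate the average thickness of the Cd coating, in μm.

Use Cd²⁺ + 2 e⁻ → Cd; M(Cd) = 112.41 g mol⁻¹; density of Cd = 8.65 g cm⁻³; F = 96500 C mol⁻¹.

8.99 μm

Q = I·t = 0.4560 × 11100 = 5062 C; n(e⁻) = 0.05245 mol.
n(Cd) = n(e⁻)/2 = 0.02623 mol, so m = 0.02623 × 112.41 = 2.948 g.
Volume = m/ρ = 2.948 / 8.65 = 0.3408 cm³.
Thickness = V/A = 0.3408 / 379 = 8.99 × 10⁻⁴ cm = 8.99 μm.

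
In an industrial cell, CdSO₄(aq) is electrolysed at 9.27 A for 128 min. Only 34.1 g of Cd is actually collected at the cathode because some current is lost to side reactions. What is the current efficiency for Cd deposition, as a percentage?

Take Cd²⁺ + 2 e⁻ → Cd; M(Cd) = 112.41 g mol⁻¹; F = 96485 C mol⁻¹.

Q = I·t = 9.270 × 7680.0 = 71190 C; n(e⁻) = 71190/96485 = 0.7379 mol.
Theoretical n(Cd) = n(e⁻)/2 = 0.3689 mol, i.e. m_theo = 0.3689 × 112.41 = 41.47 g.
Efficiency = m_actual / m_theo = 34.1 / 41.47 = 82.2 %.

82.2 %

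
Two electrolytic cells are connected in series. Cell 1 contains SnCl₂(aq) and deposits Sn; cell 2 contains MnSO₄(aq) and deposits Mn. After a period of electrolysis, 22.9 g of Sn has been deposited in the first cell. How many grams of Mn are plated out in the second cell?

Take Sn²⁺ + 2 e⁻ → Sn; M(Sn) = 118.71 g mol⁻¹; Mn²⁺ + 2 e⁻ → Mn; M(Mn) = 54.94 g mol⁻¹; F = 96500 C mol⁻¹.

n(Sn) = 22.9 / 118.71 = 0.1929 mol.
Since Sn²⁺ + 2 e⁻ → Sn, n(e⁻) passed = 2 × 0.1929 = 0.3858 mol.
Cells in series carry the same charge, so the same 0.3858 mol of electrons passes through cell 2.
Mn²⁺ + 2 e⁻ → Mn, so n(Mn) = 0.3858 / 2 = 0.1929 mol.
m(Mn) = 0.1929 × 54.94 = 10.6 g.

10.6 g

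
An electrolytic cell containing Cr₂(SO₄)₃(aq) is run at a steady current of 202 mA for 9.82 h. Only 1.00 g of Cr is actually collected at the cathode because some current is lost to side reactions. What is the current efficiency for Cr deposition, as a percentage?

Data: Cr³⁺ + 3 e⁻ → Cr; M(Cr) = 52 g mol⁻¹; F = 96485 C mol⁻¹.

Q = I·t = 0.2020 × 35352 = 7141 C; n(e⁻) = 7141/96485 = 0.07401 mol.
Theoretical n(Cr) = n(e⁻)/3 = 0.02467 mol, i.e. m_theo = 0.02467 × 52 = 1.283 g.
Efficiency = m_actual / m_theo = 1.00 / 1.283 = 77.9 %.

77.9 %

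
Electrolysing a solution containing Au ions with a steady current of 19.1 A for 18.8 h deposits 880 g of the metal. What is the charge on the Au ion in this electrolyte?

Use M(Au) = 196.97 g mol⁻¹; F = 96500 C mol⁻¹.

+3

Q = I·t = 19.10 A × 67680 s = 1293000 C, so n(e⁻) = 1293000/96500 = 13.40 mol.
n(Au) deposited = 880 / 196.97 = 4.468 mol.
Electrons per atom = n(e⁻)/n(Au) = 13.40 / 4.468 = 3.00 ≈ 3, so the ion is Au³⁺.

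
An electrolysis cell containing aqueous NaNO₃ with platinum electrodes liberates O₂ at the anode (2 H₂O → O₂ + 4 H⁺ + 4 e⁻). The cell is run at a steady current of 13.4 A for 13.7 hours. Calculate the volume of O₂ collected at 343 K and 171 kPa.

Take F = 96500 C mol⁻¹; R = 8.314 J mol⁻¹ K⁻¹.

Q = I·t = 13.40 A × 49320 s = 660900 C.
n(e⁻) = Q/F = 660900 / 96500 = 6.849 mol.
4 electrons are transferred per O₂ molecule, so n(O₂) = 6.849 / 4 = 1.712 mol.
V = nRT/P = (1.712 × 8.314 × 343) / (171 × 10³ Pa) = 0.0286 m³ = 28.6 L.

28.6 L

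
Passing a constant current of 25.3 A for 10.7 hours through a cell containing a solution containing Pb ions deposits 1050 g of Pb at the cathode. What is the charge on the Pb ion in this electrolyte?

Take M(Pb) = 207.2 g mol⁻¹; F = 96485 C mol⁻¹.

Q = I·t = 25.30 A × 38520 s = 974600 C, so n(e⁻) = 974600/96485 = 10.10 mol.
n(Pb) deposited = 1050 / 207.2 = 5.068 mol.
Electrons per atom = n(e⁻)/n(Pb) = 10.10 / 5.068 = 1.99 ≈ 2, so the ion is Pb²⁺.

+2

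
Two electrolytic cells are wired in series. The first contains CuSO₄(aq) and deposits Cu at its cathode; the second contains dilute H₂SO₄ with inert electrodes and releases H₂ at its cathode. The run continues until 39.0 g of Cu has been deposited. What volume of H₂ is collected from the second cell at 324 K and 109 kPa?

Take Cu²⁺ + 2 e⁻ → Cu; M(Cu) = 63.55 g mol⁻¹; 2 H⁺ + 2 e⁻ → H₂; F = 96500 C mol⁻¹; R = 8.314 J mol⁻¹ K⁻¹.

n(Cu) = 39.0 / 63.55 = 0.6137 mol, so n(e⁻) = 2 × 0.6137 = 1.227 mol.
The cells are in series, so the same 1.227 mol of electrons passes through the second cell.
2 H⁺ + 2 e⁻ → H₂ — 2 mol e⁻ per mol H₂, so n(H₂) = 1.227/2 = 0.6137 mol.
V = nRT/P = (0.6137 × 8.314 × 324) / (109 × 10³) = 0.0152 m³ = 15.2 L.

15.2 L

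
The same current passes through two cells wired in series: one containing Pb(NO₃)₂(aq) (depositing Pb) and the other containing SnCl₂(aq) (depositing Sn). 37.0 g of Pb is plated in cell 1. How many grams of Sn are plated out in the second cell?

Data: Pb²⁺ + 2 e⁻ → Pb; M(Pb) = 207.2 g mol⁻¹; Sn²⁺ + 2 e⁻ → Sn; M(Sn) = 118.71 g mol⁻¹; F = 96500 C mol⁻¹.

21.2 g

n(Pb) = 37.0 / 207.2 = 0.1786 mol.
Since Pb²⁺ + 2 e⁻ → Pb, n(e⁻) passed = 2 × 0.1786 = 0.3571 mol.
Cells in series carry the same charge, so the same 0.3571 mol of electrons passes through cell 2.
Sn²⁺ + 2 e⁻ → Sn, so n(Sn) = 0.3571 / 2 = 0.1786 mol.
m(Sn) = 0.1786 × 118.71 = 21.2 g.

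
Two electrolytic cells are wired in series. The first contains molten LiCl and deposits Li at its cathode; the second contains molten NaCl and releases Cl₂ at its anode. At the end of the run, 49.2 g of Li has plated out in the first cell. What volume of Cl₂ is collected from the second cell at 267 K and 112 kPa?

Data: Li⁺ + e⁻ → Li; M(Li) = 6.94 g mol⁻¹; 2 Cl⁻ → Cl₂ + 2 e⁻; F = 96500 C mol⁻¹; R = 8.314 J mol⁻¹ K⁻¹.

70.3 L

n(Li) = 49.2 / 6.94 = 7.089 mol, so n(e⁻) = 1 × 7.089 = 7.089 mol.
The cells are in series, so the same 7.089 mol of electrons passes through the second cell.
2 Cl⁻ → Cl₂ + 2 e⁻ — 2 mol e⁻ per mol Cl₂, so n(Cl₂) = 7.089/2 = 3.545 mol.
V = nRT/P = (3.545 × 8.314 × 267) / (112 × 10³) = 0.0703 m³ = 70.3 L.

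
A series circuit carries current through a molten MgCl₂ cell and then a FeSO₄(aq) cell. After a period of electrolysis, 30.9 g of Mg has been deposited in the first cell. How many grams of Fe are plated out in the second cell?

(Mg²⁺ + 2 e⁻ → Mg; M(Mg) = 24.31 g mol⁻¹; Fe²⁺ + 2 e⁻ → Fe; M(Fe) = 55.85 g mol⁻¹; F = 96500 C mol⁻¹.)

n(Mg) = 30.9 / 24.31 = 1.271 mol.
Since Mg²⁺ + 2 e⁻ → Mg, n(e⁻) passed = 2 × 1.271 = 2.542 mol.
Cells in series carry the same charge, so the same 2.542 mol of electrons passes through cell 2.
Fe²⁺ + 2 e⁻ → Fe, so n(Fe) = 2.542 / 2 = 1.271 mol.
m(Fe) = 1.271 × 55.85 = 71.0 g.

71.0 g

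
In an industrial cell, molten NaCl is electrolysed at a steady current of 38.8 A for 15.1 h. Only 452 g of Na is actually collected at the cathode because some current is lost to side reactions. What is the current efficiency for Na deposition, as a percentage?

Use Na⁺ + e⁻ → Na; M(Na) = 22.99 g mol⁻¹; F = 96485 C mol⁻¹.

89.9 %

Q = I·t = 38.80 × 54360 = 2109000 C; n(e⁻) = 2109000/96485 = 21.86 mol.
Theoretical n(Na) = n(e⁻)/1 = 21.86 mol, i.e. m_theo = 21.86 × 22.99 = 502.6 g.
Efficiency = m_actual / m_theo = 452 / 502.6 = 89.9 %.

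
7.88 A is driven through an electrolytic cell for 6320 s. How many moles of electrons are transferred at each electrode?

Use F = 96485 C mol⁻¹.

0.516 mol

Q = I·t = 7.880 A × 6320.0 s = 49800 C.
n(e⁻) = Q/F = 49800 / 96485 = 0.516 mol.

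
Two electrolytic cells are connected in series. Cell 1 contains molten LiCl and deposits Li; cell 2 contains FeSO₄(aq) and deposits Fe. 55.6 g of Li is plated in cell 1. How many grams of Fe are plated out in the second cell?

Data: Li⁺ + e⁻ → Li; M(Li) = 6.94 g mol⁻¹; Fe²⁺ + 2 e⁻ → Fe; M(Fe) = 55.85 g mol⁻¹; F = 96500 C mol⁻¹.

n(Li) = 55.6 / 6.94 = 8.012 mol.
Since Li⁺ + e⁻ → Li, n(e⁻) passed = 1 × 8.012 = 8.012 mol.
Cells in series carry the same charge, so the same 8.012 mol of electrons passes through cell 2.
Fe²⁺ + 2 e⁻ → Fe, so n(Fe) = 8.012 / 2 = 4.006 mol.
m(Fe) = 4.006 × 55.85 = 224 g.

224 g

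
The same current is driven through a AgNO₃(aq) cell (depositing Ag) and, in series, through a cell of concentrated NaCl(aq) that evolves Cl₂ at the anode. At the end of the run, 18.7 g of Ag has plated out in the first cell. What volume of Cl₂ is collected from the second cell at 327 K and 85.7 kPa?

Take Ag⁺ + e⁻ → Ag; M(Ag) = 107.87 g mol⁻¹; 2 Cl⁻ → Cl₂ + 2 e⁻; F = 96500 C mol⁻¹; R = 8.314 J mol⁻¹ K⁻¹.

n(Ag) = 18.7 / 107.87 = 0.1734 mol, so n(e⁻) = 1 × 0.1734 = 0.1734 mol.
The cells are in series, so the same 0.1734 mol of electrons passes through the second cell.
2 Cl⁻ → Cl₂ + 2 e⁻ — 2 mol e⁻ per mol Cl₂, so n(Cl₂) = 0.1734/2 = 0.08668 mol.
V = nRT/P = (0.08668 × 8.314 × 327) / (85.7 × 10³) = 0.00275 m³ = 2.75 L.

2.75 L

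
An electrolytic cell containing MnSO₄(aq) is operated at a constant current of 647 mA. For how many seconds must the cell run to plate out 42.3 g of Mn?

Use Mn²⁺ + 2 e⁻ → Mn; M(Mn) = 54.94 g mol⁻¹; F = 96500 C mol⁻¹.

n(Mn) = m/M = 42.3 / 54.94 = 0.7699 mol.
Each Mn atom requires 2 electrons, so n(e⁻) = 2 × 0.7699 = 1.540 mol.
Q = n(e⁻)·F = 1.540 × 96500 = 148600 C.
t = Q/I = 148600 / 0.6470 A = 229700 s.

2.30 × 10⁵ s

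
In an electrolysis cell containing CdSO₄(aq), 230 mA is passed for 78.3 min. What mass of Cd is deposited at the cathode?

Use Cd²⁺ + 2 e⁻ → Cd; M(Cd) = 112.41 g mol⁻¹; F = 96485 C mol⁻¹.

0.629 g

Q = I·t = 0.2300 A × 4698.0 s = 1081 C.
n(e⁻) = Q/F = 1081 / 96485 = 0.01120 mol.
Cd²⁺ + 2 e⁻ → Cd, so n(Cd) = n(e⁻)/2 = 0.005600 mol.
m = n·M = 0.005600 × 112.41 = 0.629 g.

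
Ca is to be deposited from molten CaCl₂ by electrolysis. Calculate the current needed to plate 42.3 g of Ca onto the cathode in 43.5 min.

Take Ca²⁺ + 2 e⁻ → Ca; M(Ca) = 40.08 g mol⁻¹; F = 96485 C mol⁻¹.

n(Ca) = 42.3 / 40.08 = 1.055 mol.
n(e⁻) = 2 × 1.055 = 2.111 mol.
Q = n(e⁻)·F = 2.111 × 96485 = 203700 C.
I = Q/t = 203700 / 2610.0 s = 78.0 A.

78.0 A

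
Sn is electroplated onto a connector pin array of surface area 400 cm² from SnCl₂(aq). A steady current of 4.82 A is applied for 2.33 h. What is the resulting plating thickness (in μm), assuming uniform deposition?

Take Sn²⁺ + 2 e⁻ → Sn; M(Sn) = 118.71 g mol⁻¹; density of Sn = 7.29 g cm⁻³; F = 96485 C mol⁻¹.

Q = I·t = 4.820 × 8388.0 = 40430 C; n(e⁻) = 0.4190 mol.
n(Sn) = n(e⁻)/2 = 0.2095 mol, so m = 0.2095 × 118.71 = 24.87 g.
Volume = m/ρ = 24.87 / 7.29 = 3.412 cm³.
Thickness = V/A = 3.412 / 400 = 0.00853 cm = 85.3 μm.

85.3 μm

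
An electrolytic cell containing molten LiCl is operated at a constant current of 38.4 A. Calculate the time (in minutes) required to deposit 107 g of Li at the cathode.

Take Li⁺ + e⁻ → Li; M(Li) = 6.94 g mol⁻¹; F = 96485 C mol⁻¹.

646 min

n(Li) = m/M = 107 / 6.94 = 15.42 mol.
Each Li atom requires 1 electron, so n(e⁻) = 1 × 15.42 = 15.42 mol.
Q = n(e⁻)·F = 15.42 × 96485 = 1488000 C.
t = Q/I = 1488000 / 38.40 A = 38740 s = 646 min.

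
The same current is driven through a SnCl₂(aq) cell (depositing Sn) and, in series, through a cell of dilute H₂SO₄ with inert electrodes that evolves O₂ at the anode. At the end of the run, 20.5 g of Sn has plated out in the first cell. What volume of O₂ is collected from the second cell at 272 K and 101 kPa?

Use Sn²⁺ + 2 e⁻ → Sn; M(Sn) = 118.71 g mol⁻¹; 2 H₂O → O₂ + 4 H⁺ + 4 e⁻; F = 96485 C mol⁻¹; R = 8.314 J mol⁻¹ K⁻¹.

1.93 L

n(Sn) = 20.5 / 118.71 = 0.1727 mol, so n(e⁻) = 2 × 0.1727 = 0.3454 mol.
The cells are in series, so the same 0.3454 mol of electrons passes through the second cell.
2 H₂O → O₂ + 4 H⁺ + 4 e⁻ — 4 mol e⁻ per mol O₂, so n(O₂) = 0.3454/4 = 0.08634 mol.
V = nRT/P = (0.08634 × 8.314 × 272) / (101 × 10³) = 0.00193 m³ = 1.93 L.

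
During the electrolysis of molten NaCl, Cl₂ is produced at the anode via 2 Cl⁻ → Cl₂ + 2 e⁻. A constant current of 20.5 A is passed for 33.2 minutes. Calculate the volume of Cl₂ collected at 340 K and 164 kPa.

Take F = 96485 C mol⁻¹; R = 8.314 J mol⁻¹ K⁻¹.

Q = I·t = 20.50 A × 1992.0 s = 40840 C.
n(e⁻) = Q/F = 40840 / 96485 = 0.4232 mol.
2 electrons are transferred per Cl₂ molecule, so n(Cl₂) = 0.4232 / 2 = 0.2116 mol.
V = nRT/P = (0.2116 × 8.314 × 340) / (164 × 10³ Pa) = 0.00365 m³ = 3.65 L.

3.65 L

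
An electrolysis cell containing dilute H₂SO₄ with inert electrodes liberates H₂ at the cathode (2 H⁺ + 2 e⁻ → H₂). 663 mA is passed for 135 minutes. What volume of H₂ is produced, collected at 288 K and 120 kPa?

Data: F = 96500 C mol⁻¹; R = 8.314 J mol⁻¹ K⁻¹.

Q = I·t = 0.6630 A × 8100.0 s = 5370 C.
n(e⁻) = Q/F = 5370 / 96500 = 0.05565 mol.
2 electrons are transferred per H₂ molecule, so n(H₂) = 0.05565 / 2 = 0.02783 mol.
V = nRT/P = (0.02783 × 8.314 × 288) / (120 × 10³ Pa) = 5.55 × 10⁻⁴ m³ = 0.555 L.

0.555 L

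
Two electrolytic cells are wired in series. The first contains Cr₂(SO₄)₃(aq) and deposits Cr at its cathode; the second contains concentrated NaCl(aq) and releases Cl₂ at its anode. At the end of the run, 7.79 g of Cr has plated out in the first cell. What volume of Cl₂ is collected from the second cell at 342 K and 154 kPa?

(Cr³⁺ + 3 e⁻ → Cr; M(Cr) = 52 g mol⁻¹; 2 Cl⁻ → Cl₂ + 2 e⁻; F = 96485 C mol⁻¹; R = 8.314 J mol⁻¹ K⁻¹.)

4.15 L

n(Cr) = 7.79 / 52 = 0.1498 mol, so n(e⁻) = 3 × 0.1498 = 0.4494 mol.
The cells are in series, so the same 0.4494 mol of electrons passes through the second cell.
2 Cl⁻ → Cl₂ + 2 e⁻ — 2 mol e⁻ per mol Cl₂, so n(Cl₂) = 0.4494/2 = 0.2247 mol.
V = nRT/P = (0.2247 × 8.314 × 342) / (154 × 10³) = 0.00415 m³ = 4.15 L.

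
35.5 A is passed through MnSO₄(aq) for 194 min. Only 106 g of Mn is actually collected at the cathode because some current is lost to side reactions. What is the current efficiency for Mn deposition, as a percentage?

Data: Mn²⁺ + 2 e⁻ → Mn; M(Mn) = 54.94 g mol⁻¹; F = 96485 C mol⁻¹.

Q = I·t = 35.50 × 11640 = 413200 C; n(e⁻) = 413200/96485 = 4.283 mol.
Theoretical n(Mn) = n(e⁻)/2 = 2.141 mol, i.e. m_theo = 2.141 × 54.94 = 117.6 g.
Efficiency = m_actual / m_theo = 106 / 117.6 = 90.1 %.

90.1 %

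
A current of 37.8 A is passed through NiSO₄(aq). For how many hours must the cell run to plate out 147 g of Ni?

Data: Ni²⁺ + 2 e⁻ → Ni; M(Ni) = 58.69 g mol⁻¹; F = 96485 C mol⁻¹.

3.55 h

n(Ni) = m/M = 147 / 58.69 = 2.505 mol.
Each Ni atom requires 2 electrons, so n(e⁻) = 2 × 2.505 = 5.009 mol.
Q = n(e⁻)·F = 5.009 × 96485 = 483300 C.
t = Q/I = 483300 / 37.80 A = 12790 s = 3.55 h.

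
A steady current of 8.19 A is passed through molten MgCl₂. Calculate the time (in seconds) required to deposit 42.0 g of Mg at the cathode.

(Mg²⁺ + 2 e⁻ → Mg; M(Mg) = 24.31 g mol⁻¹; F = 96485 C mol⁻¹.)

40700 s

n(Mg) = m/M = 42.0 / 24.31 = 1.728 mol.
Each Mg atom requires 2 electrons, so n(e⁻) = 2 × 1.728 = 3.455 mol.
Q = n(e⁻)·F = 3.455 × 96485 = 333400 C.
t = Q/I = 333400 / 8.190 A = 40710 s.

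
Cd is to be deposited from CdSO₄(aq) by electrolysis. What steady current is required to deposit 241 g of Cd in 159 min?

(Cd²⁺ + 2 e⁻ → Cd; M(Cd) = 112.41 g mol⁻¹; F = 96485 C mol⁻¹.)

43.4 A

n(Cd) = 241 / 112.41 = 2.144 mol.
n(e⁻) = 2 × 2.144 = 4.288 mol.
Q = n(e⁻)·F = 4.288 × 96485 = 413700 C.
I = Q/t = 413700 / 9540.0 s = 43.4 A.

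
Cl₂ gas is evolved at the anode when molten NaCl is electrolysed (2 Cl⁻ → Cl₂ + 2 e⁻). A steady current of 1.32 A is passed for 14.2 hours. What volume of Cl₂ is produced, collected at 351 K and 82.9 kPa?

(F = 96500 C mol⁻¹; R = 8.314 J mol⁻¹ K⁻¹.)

12.3 L

Q = I·t = 1.320 A × 51120 s = 67480 C.
n(e⁻) = Q/F = 67480 / 96500 = 0.6993 mol.
2 electrons are transferred per Cl₂ molecule, so n(Cl₂) = 0.6993 / 2 = 0.3496 mol.
V = nRT/P = (0.3496 × 8.314 × 351) / (82.9 × 10³ Pa) = 0.0123 m³ = 12.3 L.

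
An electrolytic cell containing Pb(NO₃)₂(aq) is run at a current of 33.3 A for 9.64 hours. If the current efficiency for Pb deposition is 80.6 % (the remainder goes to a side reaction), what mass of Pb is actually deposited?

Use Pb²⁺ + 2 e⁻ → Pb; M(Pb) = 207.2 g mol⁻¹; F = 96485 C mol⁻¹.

Q = I·t = 33.30 × 34704 = 1156000 C.
n(e⁻) = 1156000/96485 = 11.98 mol; theoretically n(Pb) = 11.98/2 = 5.989 mol, m_theo = 1241 g.
At 80.6 % efficiency, m_actual = 0.806 × 1241 = 1000 g.

1000 g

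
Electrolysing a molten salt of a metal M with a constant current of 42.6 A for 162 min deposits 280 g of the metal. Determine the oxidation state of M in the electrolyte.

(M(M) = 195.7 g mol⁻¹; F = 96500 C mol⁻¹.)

+3

Q = I·t = 42.60 A × 9720.0 s = 414100 C, so n(e⁻) = 414100/96500 = 4.291 mol.
n(M) deposited = 280 / 195.7 = 1.431 mol.
Electrons per atom = n(e⁻)/n(M) = 4.291 / 1.431 = 3.00 ≈ 3, so the ion is M³⁺.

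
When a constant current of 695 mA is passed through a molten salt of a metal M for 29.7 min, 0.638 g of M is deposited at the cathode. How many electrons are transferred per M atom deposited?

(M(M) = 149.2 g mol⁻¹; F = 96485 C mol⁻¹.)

Q = I·t = 0.6950 A × 1782.0 s = 1238 C, so n(e⁻) = 1238/96485 = 0.01284 mol.
n(M) deposited = 0.638 / 149.2 = 0.004276 mol.
Electrons per atom = n(e⁻)/n(M) = 0.01284 / 0.004276 = 3.00 ≈ 3, so the ion is M³⁺.

3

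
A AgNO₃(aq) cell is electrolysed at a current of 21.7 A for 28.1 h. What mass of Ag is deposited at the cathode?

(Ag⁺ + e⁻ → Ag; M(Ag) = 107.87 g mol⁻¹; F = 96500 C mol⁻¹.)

Q = I·t = 21.70 A × 101160 s = 2195000 C.
n(e⁻) = Q/F = 2195000 / 96500 = 22.75 mol.
Ag⁺ + e⁻ → Ag, so n(Ag) = n(e⁻)/1 = 22.75 mol.
m = n·M = 22.75 × 107.87 = 2450 g.

2450 g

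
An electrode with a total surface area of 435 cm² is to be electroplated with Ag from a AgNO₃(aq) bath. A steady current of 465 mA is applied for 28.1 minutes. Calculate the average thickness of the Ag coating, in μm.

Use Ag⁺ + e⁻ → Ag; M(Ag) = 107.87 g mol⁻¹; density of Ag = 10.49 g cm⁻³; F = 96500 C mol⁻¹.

1.92 μm

Q = I·t = 0.4650 × 1686.0 = 784.0 C; n(e⁻) = 0.008124 mol.
n(Ag) = n(e⁻)/1 = 0.008124 mol, so m = 0.008124 × 107.87 = 0.8764 g.
Volume = m/ρ = 0.8764 / 10.49 = 0.08354 cm³.
Thickness = V/A = 0.08354 / 435 = 1.92 × 10⁻⁴ cm = 1.92 μm.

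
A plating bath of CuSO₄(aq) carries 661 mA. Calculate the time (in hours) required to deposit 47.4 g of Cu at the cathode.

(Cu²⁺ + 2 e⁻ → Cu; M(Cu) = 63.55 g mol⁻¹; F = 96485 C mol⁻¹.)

60.5 h

n(Cu) = m/M = 47.4 / 63.55 = 0.7459 mol.
Each Cu atom requires 2 electrons, so n(e⁻) = 2 × 0.7459 = 1.492 mol.
Q = n(e⁻)·F = 1.492 × 96485 = 143900 C.
t = Q/I = 143900 / 0.6610 A = 217700 s = 60.5 h.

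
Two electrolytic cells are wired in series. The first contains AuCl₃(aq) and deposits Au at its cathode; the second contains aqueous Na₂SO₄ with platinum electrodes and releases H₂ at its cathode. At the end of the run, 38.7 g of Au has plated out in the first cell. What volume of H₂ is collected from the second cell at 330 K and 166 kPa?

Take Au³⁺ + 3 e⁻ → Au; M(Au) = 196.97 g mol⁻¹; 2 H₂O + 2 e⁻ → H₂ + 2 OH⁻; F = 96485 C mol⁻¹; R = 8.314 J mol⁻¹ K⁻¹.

4.87 L

n(Au) = 38.7 / 196.97 = 0.1965 mol, so n(e⁻) = 3 × 0.1965 = 0.5894 mol.
The cells are in series, so the same 0.5894 mol of electrons passes through the second cell.
2 H₂O + 2 e⁻ → H₂ + 2 OH⁻ — 2 mol e⁻ per mol H₂, so n(H₂) = 0.5894/2 = 0.2947 mol.
V = nRT/P = (0.2947 × 8.314 × 330) / (166 × 10³) = 0.00487 m³ = 4.87 L.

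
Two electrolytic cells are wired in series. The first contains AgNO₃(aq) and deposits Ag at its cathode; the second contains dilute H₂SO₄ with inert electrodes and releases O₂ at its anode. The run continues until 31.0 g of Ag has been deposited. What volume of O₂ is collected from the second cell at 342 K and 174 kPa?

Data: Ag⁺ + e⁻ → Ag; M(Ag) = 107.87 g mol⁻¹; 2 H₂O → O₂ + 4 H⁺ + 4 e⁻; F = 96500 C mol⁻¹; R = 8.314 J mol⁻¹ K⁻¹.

n(Ag) = 31.0 / 107.87 = 0.2874 mol, so n(e⁻) = 1 × 0.2874 = 0.2874 mol.
The cells are in series, so the same 0.2874 mol of electrons passes through the second cell.
2 H₂O → O₂ + 4 H⁺ + 4 e⁻ — 4 mol e⁻ per mol O₂, so n(O₂) = 0.2874/4 = 0.07185 mol.
V = nRT/P = (0.07185 × 8.314 × 342) / (174 × 10³) = 0.00117 m³ = 1.17 L.

1.17 L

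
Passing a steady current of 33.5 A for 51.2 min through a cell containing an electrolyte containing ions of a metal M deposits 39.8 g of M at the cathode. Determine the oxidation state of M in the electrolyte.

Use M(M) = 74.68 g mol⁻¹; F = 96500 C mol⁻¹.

Q = I·t = 33.50 A × 3072.0 s = 102900 C, so n(e⁻) = 102900/96500 = 1.066 mol.
n(M) deposited = 39.8 / 74.68 = 0.5329 mol.
Electrons per atom = n(e⁻)/n(M) = 1.066 / 0.5329 = 2.00 ≈ 2, so the ion is M²⁺.

+2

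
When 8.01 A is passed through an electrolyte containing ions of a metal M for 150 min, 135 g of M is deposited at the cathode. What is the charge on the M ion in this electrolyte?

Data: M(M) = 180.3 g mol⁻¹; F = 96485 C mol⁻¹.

+1

Q = I·t = 8.010 A × 9000.0 s = 72090 C, so n(e⁻) = 72090/96485 = 0.7472 mol.
n(M) deposited = 135 / 180.3 = 0.7488 mol.
Electrons per atom = n(e⁻)/n(M) = 0.7472 / 0.7488 = 0.998 ≈ 1, so the ion is M⁺.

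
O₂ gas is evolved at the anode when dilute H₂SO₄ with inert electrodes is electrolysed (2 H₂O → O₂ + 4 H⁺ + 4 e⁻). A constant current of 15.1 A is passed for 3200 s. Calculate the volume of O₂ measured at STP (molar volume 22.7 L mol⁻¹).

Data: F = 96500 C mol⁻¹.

2.84 L

Q = I·t = 15.10 A × 3200.0 s = 48320 C.
n(e⁻) = Q/F = 48320 / 96500 = 0.5007 mol.
4 electrons are transferred per O₂ molecule, so n(O₂) = 0.5007 / 4 = 0.1252 mol.
V = n × V_m = 0.1252 × 22.7 = 2.84 L.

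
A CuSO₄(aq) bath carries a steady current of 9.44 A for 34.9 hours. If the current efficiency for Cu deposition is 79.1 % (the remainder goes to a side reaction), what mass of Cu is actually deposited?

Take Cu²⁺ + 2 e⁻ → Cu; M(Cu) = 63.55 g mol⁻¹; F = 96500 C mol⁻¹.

Q = I·t = 9.440 × 125640 = 1186000 C.
n(e⁻) = 1186000/96500 = 12.29 mol; theoretically n(Cu) = 12.29/2 = 6.145 mol, m_theo = 390.5 g.
At 79.1 % efficiency, m_actual = 0.791 × 390.5 = 309 g.

309 g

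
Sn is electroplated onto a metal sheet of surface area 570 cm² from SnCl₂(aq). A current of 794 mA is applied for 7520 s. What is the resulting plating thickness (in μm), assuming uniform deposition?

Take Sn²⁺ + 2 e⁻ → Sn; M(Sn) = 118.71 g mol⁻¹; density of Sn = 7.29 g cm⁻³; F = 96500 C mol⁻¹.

Q = I·t = 0.7940 × 7520.0 = 5971 C; n(e⁻) = 0.06187 mol.
n(Sn) = n(e⁻)/2 = 0.03094 mol, so m = 0.03094 × 118.71 = 3.673 g.
Volume = m/ρ = 3.673 / 7.29 = 0.5038 cm³.
Thickness = V/A = 0.5038 / 570 = 8.84 × 10⁻⁴ cm = 8.84 μm.

8.84 μm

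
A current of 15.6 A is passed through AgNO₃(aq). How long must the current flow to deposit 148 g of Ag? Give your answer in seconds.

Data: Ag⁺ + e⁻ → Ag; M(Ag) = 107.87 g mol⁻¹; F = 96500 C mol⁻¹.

8490 s

n(Ag) = m/M = 148 / 107.87 = 1.372 mol.
Each Ag atom requires 1 electron, so n(e⁻) = 1 × 1.372 = 1.372 mol.
Q = n(e⁻)·F = 1.372 × 96500 = 132400 C.
t = Q/I = 132400 / 15.60 A = 8487 s.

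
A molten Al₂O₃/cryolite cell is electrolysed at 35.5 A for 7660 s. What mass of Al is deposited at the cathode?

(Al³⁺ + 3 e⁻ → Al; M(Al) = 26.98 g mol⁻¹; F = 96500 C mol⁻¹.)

Q = I·t = 35.50 A × 7660.0 s = 271900 C.
n(e⁻) = Q/F = 271900 / 96500 = 2.818 mol.
Al³⁺ + 3 e⁻ → Al, so n(Al) = n(e⁻)/3 = 0.9393 mol.
m = n·M = 0.9393 × 26.98 = 25.3 g.

25.3 g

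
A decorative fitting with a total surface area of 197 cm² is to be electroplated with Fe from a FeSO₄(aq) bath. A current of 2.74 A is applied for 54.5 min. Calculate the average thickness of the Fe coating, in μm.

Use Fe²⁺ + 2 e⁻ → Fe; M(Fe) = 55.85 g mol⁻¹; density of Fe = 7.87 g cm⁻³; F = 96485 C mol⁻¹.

16.7 μm

Q = I·t = 2.740 × 3270.0 = 8960 C; n(e⁻) = 0.09286 mol.
n(Fe) = n(e⁻)/2 = 0.04643 mol, so m = 0.04643 × 55.85 = 2.593 g.
Volume = m/ρ = 2.593 / 7.87 = 0.3295 cm³.
Thickness = V/A = 0.3295 / 197 = 0.00167 cm = 16.7 μm.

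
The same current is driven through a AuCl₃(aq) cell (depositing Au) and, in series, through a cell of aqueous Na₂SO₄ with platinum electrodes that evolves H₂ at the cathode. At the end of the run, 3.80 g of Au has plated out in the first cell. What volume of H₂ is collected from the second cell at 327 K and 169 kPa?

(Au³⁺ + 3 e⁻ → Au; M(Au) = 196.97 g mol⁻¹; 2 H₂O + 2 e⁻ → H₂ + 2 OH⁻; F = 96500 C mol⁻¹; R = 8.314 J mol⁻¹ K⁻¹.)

n(Au) = 3.80 / 196.97 = 0.01929 mol, so n(e⁻) = 3 × 0.01929 = 0.05788 mol.
The cells are in series, so the same 0.05788 mol of electrons passes through the second cell.
2 H₂O + 2 e⁻ → H₂ + 2 OH⁻ — 2 mol e⁻ per mol H₂, so n(H₂) = 0.05788/2 = 0.02894 mol.
V = nRT/P = (0.02894 × 8.314 × 327) / (169 × 10³) = 4.66 × 10⁻⁴ m³ = 0.466 L.

0.466 L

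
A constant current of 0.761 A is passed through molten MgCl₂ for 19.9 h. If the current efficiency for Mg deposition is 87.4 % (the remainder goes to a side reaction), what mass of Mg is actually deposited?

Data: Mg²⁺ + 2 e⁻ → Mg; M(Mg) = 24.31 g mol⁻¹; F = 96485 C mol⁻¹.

Q = I·t = 0.7610 × 71640 = 54520 C.
n(e⁻) = 54520/96485 = 0.5650 mol; theoretically n(Mg) = 0.5650/2 = 0.2825 mol, m_theo = 6.868 g.
At 87.4 % efficiency, m_actual = 0.874 × 6.868 = 6.00 g.

6.00 g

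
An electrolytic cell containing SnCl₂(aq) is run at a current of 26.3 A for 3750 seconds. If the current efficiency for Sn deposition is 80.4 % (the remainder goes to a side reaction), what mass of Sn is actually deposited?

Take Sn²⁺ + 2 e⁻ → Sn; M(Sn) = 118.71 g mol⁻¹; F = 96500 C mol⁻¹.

48.8 g

Q = I·t = 26.30 × 3750.0 = 98620 C.
n(e⁻) = 98620/96500 = 1.022 mol; theoretically n(Sn) = 1.022/2 = 0.5110 mol, m_theo = 60.66 g.
At 80.4 % efficiency, m_actual = 0.804 × 60.66 = 48.8 g.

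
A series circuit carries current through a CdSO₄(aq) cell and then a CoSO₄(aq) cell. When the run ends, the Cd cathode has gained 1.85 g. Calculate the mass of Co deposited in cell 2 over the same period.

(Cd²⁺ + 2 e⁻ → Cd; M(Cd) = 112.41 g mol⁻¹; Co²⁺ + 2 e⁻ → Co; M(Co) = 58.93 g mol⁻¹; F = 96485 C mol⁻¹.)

n(Cd) = 1.85 / 112.41 = 0.01646 mol.
Since Cd²⁺ + 2 e⁻ → Cd, n(e⁻) passed = 2 × 0.01646 = 0.03292 mol.
Cells in series carry the same charge, so the same 0.03292 mol of electrons passes through cell 2.
Co²⁺ + 2 e⁻ → Co, so n(Co) = 0.03292 / 2 = 0.01646 mol.
m(Co) = 0.01646 × 58.93 = 0.970 g.

0.970 g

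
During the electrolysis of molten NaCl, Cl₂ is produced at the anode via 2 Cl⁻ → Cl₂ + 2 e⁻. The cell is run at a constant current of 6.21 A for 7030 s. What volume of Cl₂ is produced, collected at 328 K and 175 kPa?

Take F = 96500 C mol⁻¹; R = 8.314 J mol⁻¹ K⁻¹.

Q = I·t = 6.210 A × 7030.0 s = 43660 C.
n(e⁻) = Q/F = 43660 / 96500 = 0.4524 mol.
2 electrons are transferred per Cl₂ molecule, so n(Cl₂) = 0.4524 / 2 = 0.2262 mol.
V = nRT/P = (0.2262 × 8.314 × 328) / (175 × 10³ Pa) = 0.00352 m³ = 3.52 L.

3.52 L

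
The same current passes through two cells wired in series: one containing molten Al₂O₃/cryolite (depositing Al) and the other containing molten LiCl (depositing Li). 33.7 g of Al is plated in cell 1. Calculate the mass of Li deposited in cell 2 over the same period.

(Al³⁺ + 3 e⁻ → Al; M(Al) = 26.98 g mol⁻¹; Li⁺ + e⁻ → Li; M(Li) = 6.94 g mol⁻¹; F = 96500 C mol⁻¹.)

n(Al) = 33.7 / 26.98 = 1.249 mol.
Since Al³⁺ + 3 e⁻ → Al, n(e⁻) passed = 3 × 1.249 = 3.747 mol.
Cells in series carry the same charge, so the same 3.747 mol of electrons passes through cell 2.
Li⁺ + e⁻ → Li, so n(Li) = 3.747 / 1 = 3.747 mol.
m(Li) = 3.747 × 6.94 = 26.0 g.

26.0 g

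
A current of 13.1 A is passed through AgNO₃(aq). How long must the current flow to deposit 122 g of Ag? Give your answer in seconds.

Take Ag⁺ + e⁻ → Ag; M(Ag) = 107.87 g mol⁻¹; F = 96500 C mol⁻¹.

8330 s

n(Ag) = m/M = 122 / 107.87 = 1.131 mol.
Each Ag atom requires 1 electron, so n(e⁻) = 1 × 1.131 = 1.131 mol.
Q = n(e⁻)·F = 1.131 × 96500 = 109100 C.
t = Q/I = 109100 / 13.10 A = 8331 s.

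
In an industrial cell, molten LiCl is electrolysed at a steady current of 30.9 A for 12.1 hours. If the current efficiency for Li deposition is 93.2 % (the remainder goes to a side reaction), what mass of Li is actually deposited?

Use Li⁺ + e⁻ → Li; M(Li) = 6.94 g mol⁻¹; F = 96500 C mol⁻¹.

Q = I·t = 30.90 × 43560 = 1346000 C.
n(e⁻) = 1346000/96500 = 13.95 mol; theoretically n(Li) = 13.95/1 = 13.95 mol, m_theo = 96.80 g.
At 93.2 % efficiency, m_actual = 0.932 × 96.80 = 90.2 g.

90.2 g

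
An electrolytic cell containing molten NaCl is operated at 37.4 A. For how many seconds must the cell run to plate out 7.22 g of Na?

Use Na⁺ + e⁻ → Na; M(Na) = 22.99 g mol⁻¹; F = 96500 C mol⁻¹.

n(Na) = m/M = 7.22 / 22.99 = 0.3140 mol.
Each Na atom requires 1 electron, so n(e⁻) = 1 × 0.3140 = 0.3140 mol.
Q = n(e⁻)·F = 0.3140 × 96500 = 30310 C.
t = Q/I = 30310 / 37.40 A = 810.3 s.

810 s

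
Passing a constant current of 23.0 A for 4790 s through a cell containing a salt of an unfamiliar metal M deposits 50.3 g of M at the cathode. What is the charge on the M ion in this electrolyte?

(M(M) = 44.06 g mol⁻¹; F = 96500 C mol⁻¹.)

Q = I·t = 23.00 A × 4790.0 s = 110200 C, so n(e⁻) = 110200/96500 = 1.142 mol.
n(M) deposited = 50.3 / 44.06 = 1.142 mol.
Electrons per atom = n(e⁻)/n(M) = 1.142 / 1.142 = 1.00 ≈ 1, so the ion is M⁺.

+1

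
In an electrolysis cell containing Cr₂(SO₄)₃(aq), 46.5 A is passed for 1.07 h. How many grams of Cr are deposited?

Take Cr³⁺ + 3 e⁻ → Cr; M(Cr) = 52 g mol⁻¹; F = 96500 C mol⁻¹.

32.2 g

Q = I·t = 46.50 A × 3852.0 s = 179100 C.
n(e⁻) = Q/F = 179100 / 96500 = 1.856 mol.
Cr³⁺ + 3 e⁻ → Cr, so n(Cr) = n(e⁻)/3 = 0.6187 mol.
m = n·M = 0.6187 × 52 = 32.2 g.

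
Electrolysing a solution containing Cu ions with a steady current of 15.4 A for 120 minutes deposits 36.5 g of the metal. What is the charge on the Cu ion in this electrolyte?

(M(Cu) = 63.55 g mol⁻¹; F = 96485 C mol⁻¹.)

+2

Q = I·t = 15.40 A × 7200.0 s = 110900 C, so n(e⁻) = 110900/96485 = 1.149 mol.
n(Cu) deposited = 36.5 / 63.55 = 0.5744 mol.
Electrons per atom = n(e⁻)/n(Cu) = 1.149 / 0.5744 = 2.00 ≈ 2, so the ion is Cu²⁺.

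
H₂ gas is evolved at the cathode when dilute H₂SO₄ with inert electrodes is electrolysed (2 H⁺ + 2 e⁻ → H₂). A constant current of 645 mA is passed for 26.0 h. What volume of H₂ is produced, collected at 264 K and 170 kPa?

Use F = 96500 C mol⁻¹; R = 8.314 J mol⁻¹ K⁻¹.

Q = I·t = 0.6450 A × 93600 s = 60370 C.
n(e⁻) = Q/F = 60370 / 96500 = 0.6256 mol.
2 electrons are transferred per H₂ molecule, so n(H₂) = 0.6256 / 2 = 0.3128 mol.
V = nRT/P = (0.3128 × 8.314 × 264) / (170 × 10³ Pa) = 0.00404 m³ = 4.04 L.

4.04 L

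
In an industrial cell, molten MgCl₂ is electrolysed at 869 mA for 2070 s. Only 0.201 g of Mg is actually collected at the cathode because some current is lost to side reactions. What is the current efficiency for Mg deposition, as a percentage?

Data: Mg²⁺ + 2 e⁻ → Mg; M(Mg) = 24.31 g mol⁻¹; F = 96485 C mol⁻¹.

88.7 %

Q = I·t = 0.8690 × 2070.0 = 1799 C; n(e⁻) = 1799/96485 = 0.01864 mol.
Theoretical n(Mg) = n(e⁻)/2 = 0.009322 mol, i.e. m_theo = 0.009322 × 24.31 = 0.2266 g.
Efficiency = m_actual / m_theo = 0.201 / 0.2266 = 88.7 %.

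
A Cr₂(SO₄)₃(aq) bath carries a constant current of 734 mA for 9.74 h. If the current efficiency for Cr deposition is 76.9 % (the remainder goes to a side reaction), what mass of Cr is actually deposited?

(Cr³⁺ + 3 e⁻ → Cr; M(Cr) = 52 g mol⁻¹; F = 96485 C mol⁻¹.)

Q = I·t = 0.7340 × 35064 = 25740 C.
n(e⁻) = 25740/96485 = 0.2667 mol; theoretically n(Cr) = 0.2667/3 = 0.08892 mol, m_theo = 4.624 g.
At 76.9 % efficiency, m_actual = 0.769 × 4.624 = 3.56 g.

3.56 g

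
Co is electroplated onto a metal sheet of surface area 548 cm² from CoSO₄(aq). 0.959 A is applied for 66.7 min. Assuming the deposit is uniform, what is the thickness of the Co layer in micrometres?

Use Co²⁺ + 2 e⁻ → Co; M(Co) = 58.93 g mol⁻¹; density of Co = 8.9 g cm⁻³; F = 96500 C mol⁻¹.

Q = I·t = 0.9590 × 4002.0 = 3838 C; n(e⁻) = 0.03977 mol.
n(Co) = n(e⁻)/2 = 0.01989 mol, so m = 0.01989 × 58.93 = 1.172 g.
Volume = m/ρ = 1.172 / 8.9 = 0.1317 cm³.
Thickness = V/A = 0.1317 / 548 = 2.40 × 10⁻⁴ cm = 2.40 μm.

2.40 μm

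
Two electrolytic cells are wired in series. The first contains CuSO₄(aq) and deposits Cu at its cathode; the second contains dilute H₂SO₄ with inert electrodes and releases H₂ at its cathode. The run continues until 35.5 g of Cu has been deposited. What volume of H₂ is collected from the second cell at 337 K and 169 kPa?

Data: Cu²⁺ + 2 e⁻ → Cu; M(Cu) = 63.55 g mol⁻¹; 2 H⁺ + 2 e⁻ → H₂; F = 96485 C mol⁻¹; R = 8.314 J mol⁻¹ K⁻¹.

n(Cu) = 35.5 / 63.55 = 0.5586 mol, so n(e⁻) = 2 × 0.5586 = 1.117 mol.
The cells are in series, so the same 1.117 mol of electrons passes through the second cell.
2 H⁺ + 2 e⁻ → H₂ — 2 mol e⁻ per mol H₂, so n(H₂) = 1.117/2 = 0.5586 mol.
V = nRT/P = (0.5586 × 8.314 × 337) / (169 × 10³) = 0.00926 m³ = 9.26 L.

9.26 L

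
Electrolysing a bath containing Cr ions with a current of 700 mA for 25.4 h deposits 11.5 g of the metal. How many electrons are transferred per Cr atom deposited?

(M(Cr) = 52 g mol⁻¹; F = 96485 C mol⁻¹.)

Q = I·t = 0.7000 A × 91440 s = 64010 C, so n(e⁻) = 64010/96485 = 0.6634 mol.
n(Cr) deposited = 11.5 / 52 = 0.2212 mol.
Electrons per atom = n(e⁻)/n(Cr) = 0.6634 / 0.2212 = 3.00 ≈ 3, so the ion is Cr³⁺.

3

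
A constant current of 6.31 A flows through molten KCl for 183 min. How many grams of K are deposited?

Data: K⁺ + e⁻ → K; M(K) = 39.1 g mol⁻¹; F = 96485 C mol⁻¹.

Q = I·t = 6.310 A × 10980 s = 69280 C.
n(e⁻) = Q/F = 69280 / 96485 = 0.7181 mol.
K⁺ + e⁻ → K, so n(K) = n(e⁻)/1 = 0.7181 mol.
m = n·M = 0.7181 × 39.1 = 28.1 g.

28.1 g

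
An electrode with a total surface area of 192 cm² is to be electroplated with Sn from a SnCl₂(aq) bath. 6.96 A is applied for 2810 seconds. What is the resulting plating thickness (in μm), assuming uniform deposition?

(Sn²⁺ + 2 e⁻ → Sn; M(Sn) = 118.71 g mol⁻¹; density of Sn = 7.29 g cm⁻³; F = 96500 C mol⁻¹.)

Q = I·t = 6.960 × 2810.0 = 19560 C; n(e⁻) = 0.2027 mol.
n(Sn) = n(e⁻)/2 = 0.1013 mol, so m = 0.1013 × 118.71 = 12.03 g.
Volume = m/ρ = 12.03 / 7.29 = 1.650 cm³.
Thickness = V/A = 1.650 / 192 = 0.00859 cm = 85.9 μm.

85.9 μm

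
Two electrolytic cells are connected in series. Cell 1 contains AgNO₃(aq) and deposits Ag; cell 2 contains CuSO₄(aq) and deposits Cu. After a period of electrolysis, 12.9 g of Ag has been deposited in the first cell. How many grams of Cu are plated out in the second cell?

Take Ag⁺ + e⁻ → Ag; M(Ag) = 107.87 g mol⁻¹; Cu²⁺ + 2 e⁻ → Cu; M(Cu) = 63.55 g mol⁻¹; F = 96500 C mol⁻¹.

n(Ag) = 12.9 / 107.87 = 0.1196 mol.
Since Ag⁺ + e⁻ → Ag, n(e⁻) passed = 1 × 0.1196 = 0.1196 mol.
Cells in series carry the same charge, so the same 0.1196 mol of electrons passes through cell 2.
Cu²⁺ + 2 e⁻ → Cu, so n(Cu) = 0.1196 / 2 = 0.05979 mol.
m(Cu) = 0.05979 × 63.55 = 3.80 g.

3.80 g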